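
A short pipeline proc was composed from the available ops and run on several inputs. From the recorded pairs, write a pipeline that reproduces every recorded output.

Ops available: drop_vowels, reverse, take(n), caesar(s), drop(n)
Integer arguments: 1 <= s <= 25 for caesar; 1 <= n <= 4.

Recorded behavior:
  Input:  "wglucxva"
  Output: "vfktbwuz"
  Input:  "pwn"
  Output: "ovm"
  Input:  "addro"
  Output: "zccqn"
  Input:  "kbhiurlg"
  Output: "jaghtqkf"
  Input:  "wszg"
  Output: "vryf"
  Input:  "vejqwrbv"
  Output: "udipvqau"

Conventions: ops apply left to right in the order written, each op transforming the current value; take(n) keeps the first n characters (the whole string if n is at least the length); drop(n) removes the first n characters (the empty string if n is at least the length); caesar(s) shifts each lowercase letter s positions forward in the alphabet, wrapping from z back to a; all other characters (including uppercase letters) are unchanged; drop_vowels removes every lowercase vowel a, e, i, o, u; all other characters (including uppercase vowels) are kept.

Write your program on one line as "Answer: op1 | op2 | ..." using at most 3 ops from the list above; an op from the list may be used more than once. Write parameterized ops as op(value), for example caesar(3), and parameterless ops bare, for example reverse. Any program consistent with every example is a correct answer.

caesar(20) | caesar(1) | caesar(4)

Check, running the answer program on each example:
  "wglucxva" -> "qafowrpu" -> "rbgpxsqv" -> "vfktbwuz"
  "pwn" -> "jqh" -> "kri" -> "ovm"
  "addro" -> "uxxli" -> "vyymj" -> "zccqn"
  "kbhiurlg" -> "evbcolfa" -> "fwcdpmgb" -> "jaghtqkf"
  "wszg" -> "qmta" -> "rnub" -> "vryf"
  "vejqwrbv" -> "pydkqlvp" -> "qzelrmwq" -> "udipvqau"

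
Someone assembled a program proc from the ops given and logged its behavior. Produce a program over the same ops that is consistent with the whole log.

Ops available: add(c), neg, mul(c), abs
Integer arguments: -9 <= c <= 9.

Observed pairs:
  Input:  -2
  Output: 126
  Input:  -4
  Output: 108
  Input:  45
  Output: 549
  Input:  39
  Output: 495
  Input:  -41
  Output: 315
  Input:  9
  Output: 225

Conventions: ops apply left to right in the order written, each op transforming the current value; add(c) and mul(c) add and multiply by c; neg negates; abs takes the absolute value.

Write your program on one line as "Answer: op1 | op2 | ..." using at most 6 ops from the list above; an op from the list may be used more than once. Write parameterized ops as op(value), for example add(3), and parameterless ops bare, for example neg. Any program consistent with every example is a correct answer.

add(8) | add(3) | abs | add(5) | mul(9)

Check, running the answer program on each example:
  -2 -> 6 -> 9 -> 9 -> 14 -> 126
  -4 -> 4 -> 7 -> 7 -> 12 -> 108
  45 -> 53 -> 56 -> 56 -> 61 -> 549
  39 -> 47 -> 50 -> 50 -> 55 -> 495
  -41 -> -33 -> -30 -> 30 -> 35 -> 315
  9 -> 17 -> 20 -> 20 -> 25 -> 225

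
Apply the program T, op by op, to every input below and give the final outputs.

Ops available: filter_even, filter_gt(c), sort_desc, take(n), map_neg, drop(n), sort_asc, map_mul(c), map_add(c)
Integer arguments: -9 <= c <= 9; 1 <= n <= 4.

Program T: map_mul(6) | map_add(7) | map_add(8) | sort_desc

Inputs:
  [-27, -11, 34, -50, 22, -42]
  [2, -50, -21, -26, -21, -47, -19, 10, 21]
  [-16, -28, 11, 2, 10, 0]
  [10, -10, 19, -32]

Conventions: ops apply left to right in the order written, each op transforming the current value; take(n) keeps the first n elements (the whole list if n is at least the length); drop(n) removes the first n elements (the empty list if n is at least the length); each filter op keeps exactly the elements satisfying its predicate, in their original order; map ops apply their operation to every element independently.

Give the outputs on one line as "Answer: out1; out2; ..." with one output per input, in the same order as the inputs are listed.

Execution, op by op:
  [-27, -11, 34, -50, 22, -42] -> [-162, -66, 204, -300, 132, -252] -> [-155, -59, 211, -293, 139, -245] -> [-147, -51, 219, -285, 147, -237] -> [219, 147, -51, -147, -237, -285]
  [2, -50, -21, -26, -21, -47, -19, 10, 21] -> [12, -300, -126, -156, -126, -282, -114, 60, 126] -> [19, -293, -119, -149, -119, -275, -107, 67, 133] -> [27, -285, -111, -141, -111, -267, -99, 75, 141] -> [141, 75, 27, -99, -111, -111, -141, -267, -285]
  [-16, -28, 11, 2, 10, 0] -> [-96, -168, 66, 12, 60, 0] -> [-89, -161, 73, 19, 67, 7] -> [-81, -153, 81, 27, 75, 15] -> [81, 75, 27, 15, -81, -153]
  [10, -10, 19, -32] -> [60, -60, 114, -192] -> [67, -53, 121, -185] -> [75, -45, 129, -177] -> [129, 75, -45, -177]

[219, 147, -51, -147, -237, -285]; [141, 75, 27, -99, -111, -111, -141, -267, -285]; [81, 75, 27, 15, -81, -153]; [129, 75, -45, -177]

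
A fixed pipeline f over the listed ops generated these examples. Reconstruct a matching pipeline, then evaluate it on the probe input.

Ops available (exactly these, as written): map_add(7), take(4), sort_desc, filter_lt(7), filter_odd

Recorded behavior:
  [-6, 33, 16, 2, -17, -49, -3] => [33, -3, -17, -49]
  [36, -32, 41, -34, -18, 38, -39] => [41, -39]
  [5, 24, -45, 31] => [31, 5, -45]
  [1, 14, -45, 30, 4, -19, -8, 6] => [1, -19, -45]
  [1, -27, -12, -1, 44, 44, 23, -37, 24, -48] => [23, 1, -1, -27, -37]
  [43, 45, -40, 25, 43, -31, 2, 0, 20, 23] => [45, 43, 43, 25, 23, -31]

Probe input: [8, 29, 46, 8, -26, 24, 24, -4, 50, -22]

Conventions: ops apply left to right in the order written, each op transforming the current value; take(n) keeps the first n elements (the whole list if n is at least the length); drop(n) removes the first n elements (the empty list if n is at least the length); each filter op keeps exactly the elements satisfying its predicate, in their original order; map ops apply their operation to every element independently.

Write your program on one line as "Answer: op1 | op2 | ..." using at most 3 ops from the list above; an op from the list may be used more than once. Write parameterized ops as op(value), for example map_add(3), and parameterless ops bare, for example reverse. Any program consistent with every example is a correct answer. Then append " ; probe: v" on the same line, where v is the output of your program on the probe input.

sort_desc | filter_odd ; probe: [29]

Check, running the answer program on each example:
  [-6, 33, 16, 2, -17, -49, -3] -> [33, 16, 2, -3, -6, -17, -49] -> [33, -3, -17, -49]
  [36, -32, 41, -34, -18, 38, -39] -> [41, 38, 36, -18, -32, -34, -39] -> [41, -39]
  [5, 24, -45, 31] -> [31, 24, 5, -45] -> [31, 5, -45]
  [1, 14, -45, 30, 4, -19, -8, 6] -> [30, 14, 6, 4, 1, -8, -19, -45] -> [1, -19, -45]
  [1, -27, -12, -1, 44, 44, 23, -37, 24, -48] -> [44, 44, 24, 23, 1, -1, -12, -27, -37, -48] -> [23, 1, -1, -27, -37]
  [43, 45, -40, 25, 43, -31, 2, 0, 20, 23] -> [45, 43, 43, 25, 23, 20, 2, 0, -31, -40] -> [45, 43, 43, 25, 23, -31]
  probe: [8, 29, 46, 8, -26, 24, 24, -4, 50, -22] -> [50, 46, 29, 24, 24, 8, 8, -4, -22, -26] -> [29]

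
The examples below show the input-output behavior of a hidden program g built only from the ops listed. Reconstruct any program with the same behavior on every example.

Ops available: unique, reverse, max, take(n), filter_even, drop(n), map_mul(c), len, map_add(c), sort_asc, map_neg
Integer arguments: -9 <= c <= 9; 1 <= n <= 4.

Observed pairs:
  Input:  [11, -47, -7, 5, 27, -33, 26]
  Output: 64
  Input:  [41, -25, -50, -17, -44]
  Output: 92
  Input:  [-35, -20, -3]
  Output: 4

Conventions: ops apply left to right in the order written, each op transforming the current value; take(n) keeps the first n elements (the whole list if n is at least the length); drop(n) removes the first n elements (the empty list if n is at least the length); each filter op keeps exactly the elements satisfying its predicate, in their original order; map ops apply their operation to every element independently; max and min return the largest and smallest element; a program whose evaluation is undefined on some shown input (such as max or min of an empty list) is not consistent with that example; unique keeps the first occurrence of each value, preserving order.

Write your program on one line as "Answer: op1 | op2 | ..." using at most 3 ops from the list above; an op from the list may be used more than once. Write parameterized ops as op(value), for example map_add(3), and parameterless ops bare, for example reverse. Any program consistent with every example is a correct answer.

map_add(5) | map_mul(2) | max

Check, running the answer program on each example:
  [11, -47, -7, 5, 27, -33, 26] -> [16, -42, -2, 10, 32, -28, 31] -> [32, -84, -4, 20, 64, -56, 62] -> 64
  [41, -25, -50, -17, -44] -> [46, -20, -45, -12, -39] -> [92, -40, -90, -24, -78] -> 92
  [-35, -20, -3] -> [-30, -15, 2] -> [-60, -30, 4] -> 4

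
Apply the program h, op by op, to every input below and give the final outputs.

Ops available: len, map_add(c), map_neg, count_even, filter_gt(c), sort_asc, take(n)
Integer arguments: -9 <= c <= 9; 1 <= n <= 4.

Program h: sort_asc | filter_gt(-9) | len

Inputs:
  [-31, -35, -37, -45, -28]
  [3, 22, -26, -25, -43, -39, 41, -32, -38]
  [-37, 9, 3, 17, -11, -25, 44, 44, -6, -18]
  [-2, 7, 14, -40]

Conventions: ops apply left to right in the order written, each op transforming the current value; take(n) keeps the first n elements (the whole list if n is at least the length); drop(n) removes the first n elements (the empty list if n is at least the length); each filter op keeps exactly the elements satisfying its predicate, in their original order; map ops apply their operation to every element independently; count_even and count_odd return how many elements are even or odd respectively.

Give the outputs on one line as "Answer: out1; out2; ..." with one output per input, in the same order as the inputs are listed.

Execution, op by op:
  [-31, -35, -37, -45, -28] -> [-45, -37, -35, -31, -28] -> [] -> 0
  [3, 22, -26, -25, -43, -39, 41, -32, -38] -> [-43, -39, -38, -32, -26, -25, 3, 22, 41] -> [3, 22, 41] -> 3
  [-37, 9, 3, 17, -11, -25, 44, 44, -6, -18] -> [-37, -25, -18, -11, -6, 3, 9, 17, 44, 44] -> [-6, 3, 9, 17, 44, 44] -> 6
  [-2, 7, 14, -40] -> [-40, -2, 7, 14] -> [-2, 7, 14] -> 3

0; 3; 6; 3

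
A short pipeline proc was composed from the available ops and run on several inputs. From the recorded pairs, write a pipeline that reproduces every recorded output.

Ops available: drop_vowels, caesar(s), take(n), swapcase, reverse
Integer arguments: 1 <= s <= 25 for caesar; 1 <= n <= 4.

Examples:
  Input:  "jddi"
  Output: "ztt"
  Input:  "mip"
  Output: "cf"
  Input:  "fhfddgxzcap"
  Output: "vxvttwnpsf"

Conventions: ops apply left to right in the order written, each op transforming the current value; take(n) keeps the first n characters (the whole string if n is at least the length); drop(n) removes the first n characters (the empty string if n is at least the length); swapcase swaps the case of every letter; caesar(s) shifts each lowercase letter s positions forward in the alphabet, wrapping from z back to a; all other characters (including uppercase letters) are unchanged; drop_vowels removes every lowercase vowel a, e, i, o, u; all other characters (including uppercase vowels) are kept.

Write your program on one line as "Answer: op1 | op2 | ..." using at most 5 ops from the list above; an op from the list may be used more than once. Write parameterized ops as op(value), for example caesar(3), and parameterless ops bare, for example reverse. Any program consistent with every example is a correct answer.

reverse | drop_vowels | reverse | caesar(20) | caesar(22)

Check, running the answer program on each example:
  "jddi" -> "iddj" -> "ddj" -> "jdd" -> "dxx" -> "ztt"
  "mip" -> "pim" -> "pm" -> "mp" -> "gj" -> "cf"
  "fhfddgxzcap" -> "paczxgddfhf" -> "pczxgddfhf" -> "fhfddgxzcp" -> "zbzxxartwj" -> "vxvttwnpsf"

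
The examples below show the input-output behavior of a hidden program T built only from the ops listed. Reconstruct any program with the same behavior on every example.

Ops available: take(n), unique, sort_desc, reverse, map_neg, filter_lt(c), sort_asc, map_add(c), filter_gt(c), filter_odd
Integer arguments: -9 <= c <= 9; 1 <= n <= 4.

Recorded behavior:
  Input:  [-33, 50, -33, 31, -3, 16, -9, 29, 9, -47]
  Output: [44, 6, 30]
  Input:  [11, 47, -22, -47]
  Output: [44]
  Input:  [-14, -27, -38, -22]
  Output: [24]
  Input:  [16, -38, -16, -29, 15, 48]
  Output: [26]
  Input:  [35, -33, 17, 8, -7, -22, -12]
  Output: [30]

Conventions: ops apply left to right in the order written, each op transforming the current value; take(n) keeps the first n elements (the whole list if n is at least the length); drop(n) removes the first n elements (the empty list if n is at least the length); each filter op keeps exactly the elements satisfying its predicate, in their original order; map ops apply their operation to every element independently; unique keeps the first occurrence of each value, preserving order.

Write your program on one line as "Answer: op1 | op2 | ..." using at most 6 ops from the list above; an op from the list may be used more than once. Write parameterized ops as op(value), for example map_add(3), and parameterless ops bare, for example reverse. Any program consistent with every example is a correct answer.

map_neg | filter_odd | unique | map_add(-3) | reverse | filter_gt(4)

Check, running the answer program on each example:
  [-33, 50, -33, 31, -3, 16, -9, 29, 9, -47] -> [33, -50, 33, -31, 3, -16, 9, -29, -9, 47] -> [33, 33, -31, 3, 9, -29, -9, 47] -> [33, -31, 3, 9, -29, -9, 47] -> [30, -34, 0, 6, -32, -12, 44] -> [44, -12, -32, 6, 0, -34, 30] -> [44, 6, 30]
  [11, 47, -22, -47] -> [-11, -47, 22, 47] -> [-11, -47, 47] -> [-11, -47, 47] -> [-14, -50, 44] -> [44, -50, -14] -> [44]
  [-14, -27, -38, -22] -> [14, 27, 38, 22] -> [27] -> [27] -> [24] -> [24] -> [24]
  [16, -38, -16, -29, 15, 48] -> [-16, 38, 16, 29, -15, -48] -> [29, -15] -> [29, -15] -> [26, -18] -> [-18, 26] -> [26]
  [35, -33, 17, 8, -7, -22, -12] -> [-35, 33, -17, -8, 7, 22, 12] -> [-35, 33, -17, 7] -> [-35, 33, -17, 7] -> [-38, 30, -20, 4] -> [4, -20, 30, -38] -> [30]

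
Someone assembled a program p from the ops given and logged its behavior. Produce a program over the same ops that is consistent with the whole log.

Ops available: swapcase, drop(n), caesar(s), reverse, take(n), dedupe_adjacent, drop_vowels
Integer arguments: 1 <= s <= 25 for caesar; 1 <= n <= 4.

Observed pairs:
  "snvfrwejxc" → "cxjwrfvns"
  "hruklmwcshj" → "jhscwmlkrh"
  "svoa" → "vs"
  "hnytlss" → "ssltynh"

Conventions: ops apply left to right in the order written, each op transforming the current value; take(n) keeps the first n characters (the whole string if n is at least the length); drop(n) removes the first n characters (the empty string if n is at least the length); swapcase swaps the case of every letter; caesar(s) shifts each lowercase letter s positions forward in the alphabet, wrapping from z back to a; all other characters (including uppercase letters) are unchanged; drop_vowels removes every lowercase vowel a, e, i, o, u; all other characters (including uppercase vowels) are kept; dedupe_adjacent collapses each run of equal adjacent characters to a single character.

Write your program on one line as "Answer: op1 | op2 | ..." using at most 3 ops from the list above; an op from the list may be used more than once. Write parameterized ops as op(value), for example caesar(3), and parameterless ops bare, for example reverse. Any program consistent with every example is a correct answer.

reverse | drop_vowels

Check, running the answer program on each example:
  "snvfrwejxc" -> "cxjewrfvns" -> "cxjwrfvns"
  "hruklmwcshj" -> "jhscwmlkurh" -> "jhscwmlkrh"
  "svoa" -> "aovs" -> "vs"
  "hnytlss" -> "ssltynh" -> "ssltynh"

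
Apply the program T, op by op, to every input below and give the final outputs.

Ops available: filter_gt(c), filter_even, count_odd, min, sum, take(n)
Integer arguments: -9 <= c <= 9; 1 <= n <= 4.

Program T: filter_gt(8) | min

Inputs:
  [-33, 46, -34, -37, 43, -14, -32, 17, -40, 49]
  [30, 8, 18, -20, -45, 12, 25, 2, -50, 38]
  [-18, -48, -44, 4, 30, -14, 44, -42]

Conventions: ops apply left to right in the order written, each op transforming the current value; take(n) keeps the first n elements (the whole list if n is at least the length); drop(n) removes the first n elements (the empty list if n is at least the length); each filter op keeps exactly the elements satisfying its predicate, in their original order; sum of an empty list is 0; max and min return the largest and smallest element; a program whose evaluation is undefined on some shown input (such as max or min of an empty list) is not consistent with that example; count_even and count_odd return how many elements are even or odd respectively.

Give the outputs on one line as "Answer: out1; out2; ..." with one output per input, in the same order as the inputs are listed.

17; 12; 30

Execution, op by op:
  [-33, 46, -34, -37, 43, -14, -32, 17, -40, 49] -> [46, 43, 17, 49] -> 17
  [30, 8, 18, -20, -45, 12, 25, 2, -50, 38] -> [30, 18, 12, 25, 38] -> 12
  [-18, -48, -44, 4, 30, -14, 44, -42] -> [30, 44] -> 30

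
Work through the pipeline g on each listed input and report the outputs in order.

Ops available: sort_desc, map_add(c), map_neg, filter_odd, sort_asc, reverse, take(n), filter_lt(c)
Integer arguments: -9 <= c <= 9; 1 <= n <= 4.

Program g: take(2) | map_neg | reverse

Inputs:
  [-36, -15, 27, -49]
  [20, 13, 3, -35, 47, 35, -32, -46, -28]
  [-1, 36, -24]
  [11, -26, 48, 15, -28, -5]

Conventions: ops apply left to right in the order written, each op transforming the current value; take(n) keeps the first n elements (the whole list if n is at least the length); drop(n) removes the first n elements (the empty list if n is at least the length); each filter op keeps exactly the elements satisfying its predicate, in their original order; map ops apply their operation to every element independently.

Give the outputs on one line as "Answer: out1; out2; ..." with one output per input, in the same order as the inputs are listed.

[15, 36]; [-13, -20]; [-36, 1]; [26, -11]

Execution, op by op:
  [-36, -15, 27, -49] -> [-36, -15] -> [36, 15] -> [15, 36]
  [20, 13, 3, -35, 47, 35, -32, -46, -28] -> [20, 13] -> [-20, -13] -> [-13, -20]
  [-1, 36, -24] -> [-1, 36] -> [1, -36] -> [-36, 1]
  [11, -26, 48, 15, -28, -5] -> [11, -26] -> [-11, 26] -> [26, -11]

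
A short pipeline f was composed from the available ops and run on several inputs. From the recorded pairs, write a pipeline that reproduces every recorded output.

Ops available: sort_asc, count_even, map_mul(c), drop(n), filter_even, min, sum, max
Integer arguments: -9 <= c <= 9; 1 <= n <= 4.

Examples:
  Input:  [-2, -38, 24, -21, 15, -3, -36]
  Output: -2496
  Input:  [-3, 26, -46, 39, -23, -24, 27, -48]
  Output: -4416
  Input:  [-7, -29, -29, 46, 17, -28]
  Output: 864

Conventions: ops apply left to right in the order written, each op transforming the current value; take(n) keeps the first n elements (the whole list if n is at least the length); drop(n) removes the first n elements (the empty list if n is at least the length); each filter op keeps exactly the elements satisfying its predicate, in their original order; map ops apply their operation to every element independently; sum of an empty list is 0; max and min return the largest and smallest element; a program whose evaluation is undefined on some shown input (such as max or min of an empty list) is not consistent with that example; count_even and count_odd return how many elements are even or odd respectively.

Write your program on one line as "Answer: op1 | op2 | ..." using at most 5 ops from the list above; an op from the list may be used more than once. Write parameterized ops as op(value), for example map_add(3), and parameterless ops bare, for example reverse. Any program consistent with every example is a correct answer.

filter_even | map_mul(8) | map_mul(6) | sum

Check, running the answer program on each example:
  [-2, -38, 24, -21, 15, -3, -36] -> [-2, -38, 24, -36] -> [-16, -304, 192, -288] -> [-96, -1824, 1152, -1728] -> -2496
  [-3, 26, -46, 39, -23, -24, 27, -48] -> [26, -46, -24, -48] -> [208, -368, -192, -384] -> [1248, -2208, -1152, -2304] -> -4416
  [-7, -29, -29, 46, 17, -28] -> [46, -28] -> [368, -224] -> [2208, -1344] -> 864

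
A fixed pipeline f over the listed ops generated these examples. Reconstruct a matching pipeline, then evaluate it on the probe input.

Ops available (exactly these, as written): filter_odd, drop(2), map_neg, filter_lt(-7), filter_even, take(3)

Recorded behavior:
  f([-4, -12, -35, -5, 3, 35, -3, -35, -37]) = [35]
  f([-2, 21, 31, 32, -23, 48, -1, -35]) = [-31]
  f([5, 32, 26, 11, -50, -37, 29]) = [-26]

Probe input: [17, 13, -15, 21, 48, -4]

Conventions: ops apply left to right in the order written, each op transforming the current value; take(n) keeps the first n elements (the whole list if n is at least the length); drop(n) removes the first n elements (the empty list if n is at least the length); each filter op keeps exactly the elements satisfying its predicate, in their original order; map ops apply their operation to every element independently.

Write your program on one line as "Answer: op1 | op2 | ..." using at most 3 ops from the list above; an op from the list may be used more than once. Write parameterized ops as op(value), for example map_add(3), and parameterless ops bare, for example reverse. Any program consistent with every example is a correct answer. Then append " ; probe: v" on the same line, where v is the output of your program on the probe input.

map_neg | take(3) | drop(2) ; probe: [15]

Check, running the answer program on each example:
  [-4, -12, -35, -5, 3, 35, -3, -35, -37] -> [4, 12, 35, 5, -3, -35, 3, 35, 37] -> [4, 12, 35] -> [35]
  [-2, 21, 31, 32, -23, 48, -1, -35] -> [2, -21, -31, -32, 23, -48, 1, 35] -> [2, -21, -31] -> [-31]
  [5, 32, 26, 11, -50, -37, 29] -> [-5, -32, -26, -11, 50, 37, -29] -> [-5, -32, -26] -> [-26]
  probe: [17, 13, -15, 21, 48, -4] -> [-17, -13, 15, -21, -48, 4] -> [-17, -13, 15] -> [15]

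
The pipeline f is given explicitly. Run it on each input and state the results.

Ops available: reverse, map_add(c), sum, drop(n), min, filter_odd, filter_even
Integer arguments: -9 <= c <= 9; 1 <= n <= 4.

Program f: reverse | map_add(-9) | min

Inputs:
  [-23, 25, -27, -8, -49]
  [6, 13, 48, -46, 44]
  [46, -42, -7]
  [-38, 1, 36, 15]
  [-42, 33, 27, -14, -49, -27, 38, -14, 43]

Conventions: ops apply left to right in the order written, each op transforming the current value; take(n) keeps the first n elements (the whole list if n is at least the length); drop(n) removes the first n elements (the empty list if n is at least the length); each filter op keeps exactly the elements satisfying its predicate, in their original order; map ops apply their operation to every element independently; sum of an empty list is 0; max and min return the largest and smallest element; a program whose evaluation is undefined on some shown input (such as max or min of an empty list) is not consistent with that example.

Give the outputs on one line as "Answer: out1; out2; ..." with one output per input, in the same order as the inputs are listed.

-58; -55; -51; -47; -58

Execution, op by op:
  [-23, 25, -27, -8, -49] -> [-49, -8, -27, 25, -23] -> [-58, -17, -36, 16, -32] -> -58
  [6, 13, 48, -46, 44] -> [44, -46, 48, 13, 6] -> [35, -55, 39, 4, -3] -> -55
  [46, -42, -7] -> [-7, -42, 46] -> [-16, -51, 37] -> -51
  [-38, 1, 36, 15] -> [15, 36, 1, -38] -> [6, 27, -8, -47] -> -47
  [-42, 33, 27, -14, -49, -27, 38, -14, 43] -> [43, -14, 38, -27, -49, -14, 27, 33, -42] -> [34, -23, 29, -36, -58, -23, 18, 24, -51] -> -58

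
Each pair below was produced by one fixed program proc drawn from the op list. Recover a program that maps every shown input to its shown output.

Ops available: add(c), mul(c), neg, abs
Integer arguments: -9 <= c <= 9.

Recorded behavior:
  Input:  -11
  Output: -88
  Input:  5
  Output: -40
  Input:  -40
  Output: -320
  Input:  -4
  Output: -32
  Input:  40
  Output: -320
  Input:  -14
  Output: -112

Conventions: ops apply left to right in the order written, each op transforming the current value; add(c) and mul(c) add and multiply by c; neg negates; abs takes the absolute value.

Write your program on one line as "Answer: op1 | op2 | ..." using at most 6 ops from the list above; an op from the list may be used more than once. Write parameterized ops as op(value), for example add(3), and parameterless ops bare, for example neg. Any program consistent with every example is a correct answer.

neg | abs | neg | mul(4) | abs | mul(-2)

Check, running the answer program on each example:
  -11 -> 11 -> 11 -> -11 -> -44 -> 44 -> -88
  5 -> -5 -> 5 -> -5 -> -20 -> 20 -> -40
  -40 -> 40 -> 40 -> -40 -> -160 -> 160 -> -320
  -4 -> 4 -> 4 -> -4 -> -16 -> 16 -> -32
  40 -> -40 -> 40 -> -40 -> -160 -> 160 -> -320
  -14 -> 14 -> 14 -> -14 -> -56 -> 56 -> -112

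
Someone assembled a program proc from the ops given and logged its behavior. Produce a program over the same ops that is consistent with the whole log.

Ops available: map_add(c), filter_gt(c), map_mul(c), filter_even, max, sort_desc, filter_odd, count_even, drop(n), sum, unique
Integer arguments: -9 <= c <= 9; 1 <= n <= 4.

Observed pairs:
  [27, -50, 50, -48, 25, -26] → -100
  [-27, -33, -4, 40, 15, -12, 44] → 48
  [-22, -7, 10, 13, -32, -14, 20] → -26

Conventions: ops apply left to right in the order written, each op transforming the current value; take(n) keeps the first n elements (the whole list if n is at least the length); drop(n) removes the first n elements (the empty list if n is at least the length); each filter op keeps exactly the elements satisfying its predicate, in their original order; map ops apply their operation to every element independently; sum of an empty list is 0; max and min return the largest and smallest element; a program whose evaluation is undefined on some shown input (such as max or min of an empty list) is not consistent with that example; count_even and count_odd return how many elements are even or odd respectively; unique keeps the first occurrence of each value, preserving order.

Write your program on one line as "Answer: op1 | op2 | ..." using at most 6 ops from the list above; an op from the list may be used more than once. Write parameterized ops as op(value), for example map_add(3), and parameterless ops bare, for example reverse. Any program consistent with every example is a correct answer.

filter_even | sort_desc | drop(1) | map_add(8) | sum

Check, running the answer program on each example:
  [27, -50, 50, -48, 25, -26] -> [-50, 50, -48, -26] -> [50, -26, -48, -50] -> [-26, -48, -50] -> [-18, -40, -42] -> -100
  [-27, -33, -4, 40, 15, -12, 44] -> [-4, 40, -12, 44] -> [44, 40, -4, -12] -> [40, -4, -12] -> [48, 4, -4] -> 48
  [-22, -7, 10, 13, -32, -14, 20] -> [-22, 10, -32, -14, 20] -> [20, 10, -14, -22, -32] -> [10, -14, -22, -32] -> [18, -6, -14, -24] -> -26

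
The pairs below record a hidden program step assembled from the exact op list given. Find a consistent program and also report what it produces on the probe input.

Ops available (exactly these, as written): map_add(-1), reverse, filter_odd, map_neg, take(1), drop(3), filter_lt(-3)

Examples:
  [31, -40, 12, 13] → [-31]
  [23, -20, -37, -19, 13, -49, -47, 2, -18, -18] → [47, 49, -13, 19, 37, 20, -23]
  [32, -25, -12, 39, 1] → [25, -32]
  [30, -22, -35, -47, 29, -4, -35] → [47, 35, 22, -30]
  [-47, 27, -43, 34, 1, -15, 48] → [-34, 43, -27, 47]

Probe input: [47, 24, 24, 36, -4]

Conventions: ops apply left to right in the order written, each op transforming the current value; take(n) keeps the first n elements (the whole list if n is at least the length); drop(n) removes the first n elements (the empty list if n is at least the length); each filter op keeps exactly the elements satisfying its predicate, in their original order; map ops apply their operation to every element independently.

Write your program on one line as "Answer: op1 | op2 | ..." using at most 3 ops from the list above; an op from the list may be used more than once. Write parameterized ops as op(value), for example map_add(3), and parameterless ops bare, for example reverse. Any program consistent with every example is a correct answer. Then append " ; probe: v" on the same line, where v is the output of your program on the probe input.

map_neg | reverse | drop(3) ; probe: [-24, -47]

Check, running the answer program on each example:
  [31, -40, 12, 13] -> [-31, 40, -12, -13] -> [-13, -12, 40, -31] -> [-31]
  [23, -20, -37, -19, 13, -49, -47, 2, -18, -18] -> [-23, 20, 37, 19, -13, 49, 47, -2, 18, 18] -> [18, 18, -2, 47, 49, -13, 19, 37, 20, -23] -> [47, 49, -13, 19, 37, 20, -23]
  [32, -25, -12, 39, 1] -> [-32, 25, 12, -39, -1] -> [-1, -39, 12, 25, -32] -> [25, -32]
  [30, -22, -35, -47, 29, -4, -35] -> [-30, 22, 35, 47, -29, 4, 35] -> [35, 4, -29, 47, 35, 22, -30] -> [47, 35, 22, -30]
  [-47, 27, -43, 34, 1, -15, 48] -> [47, -27, 43, -34, -1, 15, -48] -> [-48, 15, -1, -34, 43, -27, 47] -> [-34, 43, -27, 47]
  probe: [47, 24, 24, 36, -4] -> [-47, -24, -24, -36, 4] -> [4, -36, -24, -24, -47] -> [-24, -47]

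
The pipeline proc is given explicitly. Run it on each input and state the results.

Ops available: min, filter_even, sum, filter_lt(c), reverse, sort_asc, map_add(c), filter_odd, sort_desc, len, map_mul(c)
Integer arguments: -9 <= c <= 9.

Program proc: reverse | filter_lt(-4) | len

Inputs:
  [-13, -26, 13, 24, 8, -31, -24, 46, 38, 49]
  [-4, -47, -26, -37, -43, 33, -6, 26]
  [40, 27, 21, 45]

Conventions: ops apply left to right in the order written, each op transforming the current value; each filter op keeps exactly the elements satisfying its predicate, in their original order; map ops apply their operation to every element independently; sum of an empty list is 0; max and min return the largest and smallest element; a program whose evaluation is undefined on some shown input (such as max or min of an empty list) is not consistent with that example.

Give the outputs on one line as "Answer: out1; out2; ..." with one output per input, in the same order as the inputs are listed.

Execution, op by op:
  [-13, -26, 13, 24, 8, -31, -24, 46, 38, 49] -> [49, 38, 46, -24, -31, 8, 24, 13, -26, -13] -> [-24, -31, -26, -13] -> 4
  [-4, -47, -26, -37, -43, 33, -6, 26] -> [26, -6, 33, -43, -37, -26, -47, -4] -> [-6, -43, -37, -26, -47] -> 5
  [40, 27, 21, 45] -> [45, 21, 27, 40] -> [] -> 0

4; 5; 0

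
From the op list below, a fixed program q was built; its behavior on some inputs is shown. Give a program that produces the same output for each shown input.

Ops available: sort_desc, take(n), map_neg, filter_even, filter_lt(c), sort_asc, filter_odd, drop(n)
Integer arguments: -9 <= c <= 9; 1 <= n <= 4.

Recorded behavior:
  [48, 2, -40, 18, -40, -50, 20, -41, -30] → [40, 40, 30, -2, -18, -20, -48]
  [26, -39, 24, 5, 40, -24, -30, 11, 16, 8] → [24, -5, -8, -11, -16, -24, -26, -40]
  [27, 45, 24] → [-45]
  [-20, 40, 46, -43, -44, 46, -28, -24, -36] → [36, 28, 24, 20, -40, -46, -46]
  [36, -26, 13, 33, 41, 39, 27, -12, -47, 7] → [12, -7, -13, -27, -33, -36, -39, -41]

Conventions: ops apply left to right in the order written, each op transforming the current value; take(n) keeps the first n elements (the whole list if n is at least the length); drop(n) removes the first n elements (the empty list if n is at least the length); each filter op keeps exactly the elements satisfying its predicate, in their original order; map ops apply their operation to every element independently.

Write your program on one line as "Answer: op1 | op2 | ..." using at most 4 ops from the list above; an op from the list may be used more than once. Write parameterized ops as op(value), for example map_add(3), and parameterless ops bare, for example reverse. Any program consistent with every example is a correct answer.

map_neg | sort_desc | drop(2)

Check, running the answer program on each example:
  [48, 2, -40, 18, -40, -50, 20, -41, -30] -> [-48, -2, 40, -18, 40, 50, -20, 41, 30] -> [50, 41, 40, 40, 30, -2, -18, -20, -48] -> [40, 40, 30, -2, -18, -20, -48]
  [26, -39, 24, 5, 40, -24, -30, 11, 16, 8] -> [-26, 39, -24, -5, -40, 24, 30, -11, -16, -8] -> [39, 30, 24, -5, -8, -11, -16, -24, -26, -40] -> [24, -5, -8, -11, -16, -24, -26, -40]
  [27, 45, 24] -> [-27, -45, -24] -> [-24, -27, -45] -> [-45]
  [-20, 40, 46, -43, -44, 46, -28, -24, -36] -> [20, -40, -46, 43, 44, -46, 28, 24, 36] -> [44, 43, 36, 28, 24, 20, -40, -46, -46] -> [36, 28, 24, 20, -40, -46, -46]
  [36, -26, 13, 33, 41, 39, 27, -12, -47, 7] -> [-36, 26, -13, -33, -41, -39, -27, 12, 47, -7] -> [47, 26, 12, -7, -13, -27, -33, -36, -39, -41] -> [12, -7, -13, -27, -33, -36, -39, -41]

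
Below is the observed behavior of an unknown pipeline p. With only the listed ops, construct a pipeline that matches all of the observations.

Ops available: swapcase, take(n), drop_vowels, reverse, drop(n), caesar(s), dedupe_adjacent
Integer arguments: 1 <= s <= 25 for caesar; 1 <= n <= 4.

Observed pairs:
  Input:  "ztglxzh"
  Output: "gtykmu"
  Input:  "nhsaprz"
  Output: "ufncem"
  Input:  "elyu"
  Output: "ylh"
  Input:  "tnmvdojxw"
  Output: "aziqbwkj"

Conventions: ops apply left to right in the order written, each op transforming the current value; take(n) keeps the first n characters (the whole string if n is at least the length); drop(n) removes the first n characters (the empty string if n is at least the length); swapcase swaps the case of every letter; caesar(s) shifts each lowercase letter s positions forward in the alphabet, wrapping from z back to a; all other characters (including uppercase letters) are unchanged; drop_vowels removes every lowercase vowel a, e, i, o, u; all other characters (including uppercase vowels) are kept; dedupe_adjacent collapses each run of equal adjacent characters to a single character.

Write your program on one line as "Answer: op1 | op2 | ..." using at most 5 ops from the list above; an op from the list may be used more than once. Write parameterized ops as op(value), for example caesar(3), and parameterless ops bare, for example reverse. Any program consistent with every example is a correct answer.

swapcase | drop(1) | swapcase | caesar(13)

Check, running the answer program on each example:
  "ztglxzh" -> "ZTGLXZH" -> "TGLXZH" -> "tglxzh" -> "gtykmu"
  "nhsaprz" -> "NHSAPRZ" -> "HSAPRZ" -> "hsaprz" -> "ufncem"
  "elyu" -> "ELYU" -> "LYU" -> "lyu" -> "ylh"
  "tnmvdojxw" -> "TNMVDOJXW" -> "NMVDOJXW" -> "nmvdojxw" -> "aziqbwkj"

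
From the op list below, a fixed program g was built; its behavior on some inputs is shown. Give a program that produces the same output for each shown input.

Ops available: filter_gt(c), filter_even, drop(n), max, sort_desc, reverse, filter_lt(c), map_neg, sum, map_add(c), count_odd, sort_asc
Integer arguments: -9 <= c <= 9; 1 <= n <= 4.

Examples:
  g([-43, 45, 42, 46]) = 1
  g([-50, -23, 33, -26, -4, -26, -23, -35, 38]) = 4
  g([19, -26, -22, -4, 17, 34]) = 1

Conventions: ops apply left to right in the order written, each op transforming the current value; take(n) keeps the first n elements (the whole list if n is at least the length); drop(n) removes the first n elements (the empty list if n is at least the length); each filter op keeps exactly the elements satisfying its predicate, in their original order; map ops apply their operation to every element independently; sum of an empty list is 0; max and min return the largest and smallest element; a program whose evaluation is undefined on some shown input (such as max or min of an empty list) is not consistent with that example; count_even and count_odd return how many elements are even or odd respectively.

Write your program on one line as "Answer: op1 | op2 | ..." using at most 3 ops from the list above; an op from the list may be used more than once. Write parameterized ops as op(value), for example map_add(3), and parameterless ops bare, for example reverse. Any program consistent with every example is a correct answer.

drop(1) | count_odd

Check, running the answer program on each example:
  [-43, 45, 42, 46] -> [45, 42, 46] -> 1
  [-50, -23, 33, -26, -4, -26, -23, -35, 38] -> [-23, 33, -26, -4, -26, -23, -35, 38] -> 4
  [19, -26, -22, -4, 17, 34] -> [-26, -22, -4, 17, 34] -> 1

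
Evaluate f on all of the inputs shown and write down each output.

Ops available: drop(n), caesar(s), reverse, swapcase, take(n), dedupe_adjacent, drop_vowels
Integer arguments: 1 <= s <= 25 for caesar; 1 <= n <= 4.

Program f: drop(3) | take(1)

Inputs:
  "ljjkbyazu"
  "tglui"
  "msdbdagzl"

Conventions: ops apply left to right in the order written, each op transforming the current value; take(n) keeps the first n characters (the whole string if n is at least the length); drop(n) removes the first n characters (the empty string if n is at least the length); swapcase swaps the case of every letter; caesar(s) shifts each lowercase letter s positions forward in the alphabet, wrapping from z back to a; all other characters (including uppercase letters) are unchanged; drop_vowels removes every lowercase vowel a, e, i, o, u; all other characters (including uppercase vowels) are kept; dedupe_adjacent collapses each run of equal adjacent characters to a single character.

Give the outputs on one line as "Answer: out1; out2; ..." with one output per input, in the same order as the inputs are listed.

Execution, op by op:
  "ljjkbyazu" -> "kbyazu" -> "k"
  "tglui" -> "ui" -> "u"
  "msdbdagzl" -> "bdagzl" -> "b"

"k"; "u"; "b"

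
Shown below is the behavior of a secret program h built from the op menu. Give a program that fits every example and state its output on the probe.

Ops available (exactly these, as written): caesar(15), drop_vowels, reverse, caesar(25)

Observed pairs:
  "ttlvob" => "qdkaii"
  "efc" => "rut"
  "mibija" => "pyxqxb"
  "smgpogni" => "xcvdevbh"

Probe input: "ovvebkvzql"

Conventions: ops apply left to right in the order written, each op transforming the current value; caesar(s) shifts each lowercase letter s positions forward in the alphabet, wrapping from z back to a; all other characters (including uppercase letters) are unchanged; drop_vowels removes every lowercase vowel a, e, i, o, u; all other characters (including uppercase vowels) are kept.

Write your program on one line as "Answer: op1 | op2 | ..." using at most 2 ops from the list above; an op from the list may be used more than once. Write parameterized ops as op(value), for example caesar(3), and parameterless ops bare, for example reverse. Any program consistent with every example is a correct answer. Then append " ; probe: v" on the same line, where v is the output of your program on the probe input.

reverse | caesar(15) ; probe: "afokzqtkkd"

Check, running the answer program on each example:
  "ttlvob" -> "bovltt" -> "qdkaii"
  "efc" -> "cfe" -> "rut"
  "mibija" -> "ajibim" -> "pyxqxb"
  "smgpogni" -> "ingopgms" -> "xcvdevbh"
  probe: "ovvebkvzql" -> "lqzvkbevvo" -> "afokzqtkkd"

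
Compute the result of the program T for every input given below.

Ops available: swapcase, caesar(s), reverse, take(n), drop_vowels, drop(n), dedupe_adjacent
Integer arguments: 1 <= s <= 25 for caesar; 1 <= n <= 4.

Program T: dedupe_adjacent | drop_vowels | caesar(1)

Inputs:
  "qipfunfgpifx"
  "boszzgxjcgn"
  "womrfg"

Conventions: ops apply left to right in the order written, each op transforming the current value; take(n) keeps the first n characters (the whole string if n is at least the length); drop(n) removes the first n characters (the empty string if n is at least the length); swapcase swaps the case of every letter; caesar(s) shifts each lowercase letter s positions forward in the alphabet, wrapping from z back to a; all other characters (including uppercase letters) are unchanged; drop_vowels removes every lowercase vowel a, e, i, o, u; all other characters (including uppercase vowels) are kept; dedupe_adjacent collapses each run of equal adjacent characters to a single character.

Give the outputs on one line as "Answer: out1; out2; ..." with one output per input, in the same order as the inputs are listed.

"rqgoghqgy"; "ctahykdho"; "xnsgh"

Execution, op by op:
  "qipfunfgpifx" -> "qipfunfgpifx" -> "qpfnfgpfx" -> "rqgoghqgy"
  "boszzgxjcgn" -> "boszgxjcgn" -> "bszgxjcgn" -> "ctahykdho"
  "womrfg" -> "womrfg" -> "wmrfg" -> "xnsgh"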